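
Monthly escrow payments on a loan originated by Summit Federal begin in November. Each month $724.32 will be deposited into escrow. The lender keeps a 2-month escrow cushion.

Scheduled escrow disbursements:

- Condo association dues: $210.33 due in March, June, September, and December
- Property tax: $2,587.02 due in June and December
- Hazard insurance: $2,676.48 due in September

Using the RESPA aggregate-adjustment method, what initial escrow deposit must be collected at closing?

$2,797.35

Cushion = 2 × $724.32 = $1,448.64
Trial balance (start $0, +$724.32 each month, − disbursements):
  Nov: +$724.32 → $724.32
  Dec: +$724.32 − $2,797.35 → -$1,348.71
  Jan: +$724.32 → -$624.39
  Feb: +$724.32 → $99.93
  Mar: +$724.32 − $210.33 → $613.92
  Apr: +$724.32 → $1,338.24
  May: +$724.32 → $2,062.56
  Jun: +$724.32 − $2,797.35 → -$10.47
  Jul: +$724.32 → $713.85
  Aug: +$724.32 → $1,438.17
  Sep: +$724.32 − $2,886.81 → -$724.32
  Oct: +$724.32 → $0.00
Lowest trial balance = -$1,348.71 (Dec)
Initial deposit = cushion − low point = $1,448.64 − (-$1,348.71) = $2,797.35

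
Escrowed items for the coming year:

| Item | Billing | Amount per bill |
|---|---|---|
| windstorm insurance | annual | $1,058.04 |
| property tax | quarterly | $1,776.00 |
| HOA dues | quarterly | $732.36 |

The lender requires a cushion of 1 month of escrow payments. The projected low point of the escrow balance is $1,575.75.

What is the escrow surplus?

Windstorm insurance — $1,058.04
Property tax — $1,776.00 × 4 = $7,104.00
HOA dues — $732.36 × 4 = $2,929.44
Total per year = $1,058.04 + $7,104.00 + $2,929.44 = $11,091.48
Per month = $11,091.48 ÷ 12 = $924.29
Cushion = 1 × $924.29 = $924.29
Surplus = $1,575.75 − $924.29 = $651.46

$651.46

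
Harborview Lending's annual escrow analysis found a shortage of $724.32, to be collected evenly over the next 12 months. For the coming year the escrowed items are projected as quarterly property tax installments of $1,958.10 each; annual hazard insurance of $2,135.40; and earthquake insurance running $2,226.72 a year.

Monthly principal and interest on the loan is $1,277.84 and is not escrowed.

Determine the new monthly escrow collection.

$1,076.57

Property tax: $1,958.10 × 4 = $7,832.40
Hazard insurance: $2,135.40
Earthquake insurance: $2,226.72
Yearly total = $12,194.52
Monthly = $12,194.52 ÷ 12 = $1,016.21
Monthly shortage recovery: $724.32 / 12 = $60.36
Adjusted monthly = $1,016.21 + $60.36 = $1,076.57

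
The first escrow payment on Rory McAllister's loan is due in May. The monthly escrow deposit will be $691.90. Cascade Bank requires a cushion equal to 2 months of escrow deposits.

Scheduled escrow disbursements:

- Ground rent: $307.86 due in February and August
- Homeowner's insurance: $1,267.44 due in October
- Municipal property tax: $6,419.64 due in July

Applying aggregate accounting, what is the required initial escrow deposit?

$5,727.74

Cushion = 2 × $691.90 = $1,383.80
Trial balance (start $0, +$691.90 each month, − disbursements):
  May: +$691.90 → $691.90
  Jun: +$691.90 → $1,383.80
  Jul: +$691.90 − $6,419.64 → -$4,343.94
  Aug: +$691.90 − $307.86 → -$3,959.90
  Sep: +$691.90 → -$3,268.00
  Oct: +$691.90 − $1,267.44 → -$3,843.54
  Nov: +$691.90 → -$3,151.64
  Dec: +$691.90 → -$2,459.74
  Jan: +$691.90 → -$1,767.84
  Feb: +$691.90 − $307.86 → -$1,383.80
  Mar: +$691.90 → -$691.90
  Apr: +$691.90 → $0.00
Lowest trial balance = -$4,343.94 (Jul)
Initial deposit = cushion − low point = $1,383.80 − (-$4,343.94) = $5,727.74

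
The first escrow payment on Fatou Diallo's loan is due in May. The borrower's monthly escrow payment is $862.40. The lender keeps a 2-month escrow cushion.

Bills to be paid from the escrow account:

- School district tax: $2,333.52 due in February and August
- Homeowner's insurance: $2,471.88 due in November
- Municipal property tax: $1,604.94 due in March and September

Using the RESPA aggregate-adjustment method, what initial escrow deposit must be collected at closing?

$2,587.20

Cushion = 2 × $862.40 = $1,724.80
Trial balance (start $0, +$862.40 each month, − disbursements):
  May: +$862.40 → $862.40
  Jun: +$862.40 → $1,724.80
  Jul: +$862.40 → $2,587.20
  Aug: +$862.40 − $2,333.52 → $1,116.08
  Sep: +$862.40 − $1,604.94 → $373.54
  Oct: +$862.40 → $1,235.94
  Nov: +$862.40 − $2,471.88 → -$373.54
  Dec: +$862.40 → $488.86
  Jan: +$862.40 → $1,351.26
  Feb: +$862.40 − $2,333.52 → -$119.86
  Mar: +$862.40 − $1,604.94 → -$862.40
  Apr: +$862.40 → $0.00
Lowest trial balance = -$862.40 (Mar)
Initial deposit = cushion − low point = $1,724.80 − (-$862.40) = $2,587.20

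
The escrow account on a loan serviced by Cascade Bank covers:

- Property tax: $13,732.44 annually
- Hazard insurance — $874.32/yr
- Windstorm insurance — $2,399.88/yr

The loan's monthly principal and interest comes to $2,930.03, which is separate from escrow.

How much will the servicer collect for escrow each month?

Property tax — $13,732.44/yr
Hazard insurance — $874.32/yr
Windstorm insurance — $2,399.88/yr
Combined annual = $13,732.44 + $874.32 + $2,399.88 = $17,006.64
Base monthly escrow = $17,006.64 / 12 = $1,417.22

$1,417.22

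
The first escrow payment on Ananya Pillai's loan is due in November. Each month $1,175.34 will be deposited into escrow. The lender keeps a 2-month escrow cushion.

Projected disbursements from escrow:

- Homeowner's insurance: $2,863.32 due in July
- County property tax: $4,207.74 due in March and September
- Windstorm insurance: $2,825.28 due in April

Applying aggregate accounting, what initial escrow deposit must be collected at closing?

Cushion = 2 × $1,175.34 = $2,350.68
Trial balance (start $0, +$1,175.34 each month, − disbursements):
  Nov: +$1,175.34 → $1,175.34
  Dec: +$1,175.34 → $2,350.68
  Jan: +$1,175.34 → $3,526.02
  Feb: +$1,175.34 → $4,701.36
  Mar: +$1,175.34 − $4,207.74 → $1,668.96
  Apr: +$1,175.34 − $2,825.28 → $19.02
  May: +$1,175.34 → $1,194.36
  Jun: +$1,175.34 → $2,369.70
  Jul: +$1,175.34 − $2,863.32 → $681.72
  Aug: +$1,175.34 → $1,857.06
  Sep: +$1,175.34 − $4,207.74 → -$1,175.34
  Oct: +$1,175.34 → $0.00
Lowest trial balance = -$1,175.34 (Sep)
Initial deposit = cushion − low point = $2,350.68 − (-$1,175.34) = $3,526.02

$3,526.02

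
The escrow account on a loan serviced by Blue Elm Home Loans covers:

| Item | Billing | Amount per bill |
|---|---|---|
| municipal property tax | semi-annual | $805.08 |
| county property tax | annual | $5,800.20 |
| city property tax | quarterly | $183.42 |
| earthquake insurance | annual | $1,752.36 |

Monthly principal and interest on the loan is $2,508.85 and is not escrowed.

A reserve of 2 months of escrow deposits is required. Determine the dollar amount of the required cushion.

Municipal property tax: $805.08 × 2 = $1,610.16 annually
County property tax: $5,800.20 annually
City property tax: $183.42 × 4 = $733.68 annually
Earthquake insurance: $1,752.36 annually
Annual escrow total = $1,610.16 + $5,800.20 + $733.68 + $1,752.36 = $9,896.40
Monthly = $9,896.40 ÷ 12 = $824.70
Required cushion = 2 × $824.70 = $1,649.40

$1,649.40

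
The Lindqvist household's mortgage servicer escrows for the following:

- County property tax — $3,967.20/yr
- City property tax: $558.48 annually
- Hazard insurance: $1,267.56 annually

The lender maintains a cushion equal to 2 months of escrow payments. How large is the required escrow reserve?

$965.54

County property tax: $3,967.20 per year
City property tax: $558.48 per year
Hazard insurance: $1,267.56 per year
Annual escrow total = $3,967.20 + $558.48 + $1,267.56 = $5,793.24
Per month = $5,793.24 / 12 = $482.77
Cushion = 2 × $482.77 = $965.54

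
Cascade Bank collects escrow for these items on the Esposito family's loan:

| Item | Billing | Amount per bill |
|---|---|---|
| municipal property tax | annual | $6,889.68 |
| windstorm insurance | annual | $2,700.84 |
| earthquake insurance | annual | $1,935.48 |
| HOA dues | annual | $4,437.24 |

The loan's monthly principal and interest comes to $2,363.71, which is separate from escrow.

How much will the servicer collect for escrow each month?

$1,330.27

Municipal property tax — $6,889.68 annually
Windstorm insurance — $2,700.84 annually
Earthquake insurance — $1,935.48 annually
HOA dues — $4,437.24 annually
Total annual escrow = $15,963.24
Monthly escrow = $15,963.24 ÷ 12 = $1,330.27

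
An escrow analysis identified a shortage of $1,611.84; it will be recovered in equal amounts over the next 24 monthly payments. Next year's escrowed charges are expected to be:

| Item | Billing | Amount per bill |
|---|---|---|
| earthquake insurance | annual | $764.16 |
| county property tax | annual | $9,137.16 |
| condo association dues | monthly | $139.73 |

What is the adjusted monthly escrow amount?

$1,032.00

Earthquake insurance = $764.16 per year
County property tax = $9,137.16 per year
Condo association dues = $139.73 × 12 = $1,676.76 per year
Yearly total = $764.16 + $9,137.16 + $1,676.76 = $11,578.08
Monthly escrow = $11,578.08 / 12 = $964.84
Shortage spread = $1,611.84 / 24 = $67.16/mo
New monthly escrow = $964.84 + $67.16 = $1,032.00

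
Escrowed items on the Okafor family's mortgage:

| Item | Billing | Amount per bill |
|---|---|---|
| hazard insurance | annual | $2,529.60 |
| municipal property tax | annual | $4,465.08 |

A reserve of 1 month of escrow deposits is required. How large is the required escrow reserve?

$582.89

Hazard insurance — $2,529.60
Municipal property tax — $4,465.08
Total per year = $2,529.60 + $4,465.08 = $6,994.68
Per month = $6,994.68 / 12 = $582.89
Cushion = 1 × $582.89 = $582.89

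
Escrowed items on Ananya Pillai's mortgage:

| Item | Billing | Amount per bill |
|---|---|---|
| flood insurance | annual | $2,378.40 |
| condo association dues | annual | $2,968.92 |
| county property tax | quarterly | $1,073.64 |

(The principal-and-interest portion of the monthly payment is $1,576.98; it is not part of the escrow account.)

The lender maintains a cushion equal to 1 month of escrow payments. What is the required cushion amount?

$803.49

Flood insurance = $2,378.40/yr
Condo association dues = $2,968.92/yr
County property tax = $1,073.64 × 4 = $4,294.56/yr
Total annual escrow = $2,378.40 + $2,968.92 + $4,294.56 = $9,641.88
Monthly = $9,641.88 ÷ 12 = $803.49
Required cushion = 1 × $803.49 = $803.49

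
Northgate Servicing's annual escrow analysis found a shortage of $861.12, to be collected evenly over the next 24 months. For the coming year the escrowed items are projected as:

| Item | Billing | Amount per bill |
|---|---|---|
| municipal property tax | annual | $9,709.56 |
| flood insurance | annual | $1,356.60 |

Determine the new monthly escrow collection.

Municipal property tax: $9,709.56 per year
Flood insurance: $1,356.60 per year
Yearly total = $9,709.56 + $1,356.60 = $11,066.16
Monthly escrow = $11,066.16 / 12 = $922.18
Monthly shortage recovery: $861.12 / 24 = $35.88
New monthly escrow = $922.18 + $35.88 = $958.06

$958.06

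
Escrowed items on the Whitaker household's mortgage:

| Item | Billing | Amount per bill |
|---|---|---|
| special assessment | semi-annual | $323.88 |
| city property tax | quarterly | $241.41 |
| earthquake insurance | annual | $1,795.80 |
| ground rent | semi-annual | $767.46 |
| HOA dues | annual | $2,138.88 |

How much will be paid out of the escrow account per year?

Special assessment: $323.88 × 2 = $647.76 per year
City property tax: $241.41 × 4 = $965.64 per year
Earthquake insurance: $1,795.80 per year
Ground rent: $767.46 × 2 = $1,534.92 per year
HOA dues: $2,138.88 per year
Annual escrow total = $647.76 + $965.64 + $1,795.80 + $1,534.92 + $2,138.88 = $7,083.00

$7,083.00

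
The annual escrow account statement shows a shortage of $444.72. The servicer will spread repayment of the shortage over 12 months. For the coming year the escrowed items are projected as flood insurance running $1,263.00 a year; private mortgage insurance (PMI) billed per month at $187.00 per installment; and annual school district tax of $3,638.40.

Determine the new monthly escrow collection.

$632.51

Flood insurance: $1,263.00/yr
Private mortgage insurance (PMI): $187.00 × 12 = $2,244.00/yr
School district tax: $3,638.40/yr
Yearly total = $7,145.40
Base monthly escrow = $7,145.40 / 12 = $595.45
Monthly shortage recovery: $444.72 / 12 = $37.06
New monthly escrow = $595.45 + $37.06 = $632.51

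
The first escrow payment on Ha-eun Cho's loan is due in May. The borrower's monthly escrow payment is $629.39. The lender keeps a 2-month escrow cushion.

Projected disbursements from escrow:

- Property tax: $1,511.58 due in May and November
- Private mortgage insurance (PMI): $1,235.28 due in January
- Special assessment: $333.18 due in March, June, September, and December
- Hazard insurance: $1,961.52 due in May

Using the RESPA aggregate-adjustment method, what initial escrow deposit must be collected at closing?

Cushion = 2 × $629.39 = $1,258.78
Trial balance (start $0, +$629.39 each month, − disbursements):
  May: +$629.39 − $3,473.10 → -$2,843.71
  Jun: +$629.39 − $333.18 → -$2,547.50
  Jul: +$629.39 → -$1,918.11
  Aug: +$629.39 → -$1,288.72
  Sep: +$629.39 − $333.18 → -$992.51
  Oct: +$629.39 → -$363.12
  Nov: +$629.39 − $1,511.58 → -$1,245.31
  Dec: +$629.39 − $333.18 → -$949.10
  Jan: +$629.39 − $1,235.28 → -$1,554.99
  Feb: +$629.39 → -$925.60
  Mar: +$629.39 − $333.18 → -$629.39
  Apr: +$629.39 → $0.00
Lowest trial balance = -$2,843.71 (May)
Initial deposit = cushion − low point = $1,258.78 − (-$2,843.71) = $4,102.49

$4,102.49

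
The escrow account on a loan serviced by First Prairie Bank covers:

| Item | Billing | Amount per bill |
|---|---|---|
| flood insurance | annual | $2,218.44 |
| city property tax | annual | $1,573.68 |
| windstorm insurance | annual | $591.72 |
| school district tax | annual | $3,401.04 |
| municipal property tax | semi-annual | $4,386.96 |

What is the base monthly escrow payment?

Flood insurance — $2,218.44/yr
City property tax — $1,573.68/yr
Windstorm insurance — $591.72/yr
School district tax — $3,401.04/yr
Municipal property tax — $4,386.96 × 2 = $8,773.92/yr
Yearly total = $2,218.44 + $1,573.68 + $591.72 + $3,401.04 + $8,773.92 = $16,558.80
Per month = $16,558.80 ÷ 12 = $1,379.90

$1,379.90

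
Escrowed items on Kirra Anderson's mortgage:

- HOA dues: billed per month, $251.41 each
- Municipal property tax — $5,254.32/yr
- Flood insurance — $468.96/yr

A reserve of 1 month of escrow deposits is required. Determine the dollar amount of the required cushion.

HOA dues — $251.41 × 12 = $3,016.92 per year
Municipal property tax — $5,254.32 per year
Flood insurance — $468.96 per year
Total annual escrow = $8,740.20
Per month = $8,740.20 ÷ 12 = $728.35
Reserve = 1 × $728.35 = $728.35

$728.35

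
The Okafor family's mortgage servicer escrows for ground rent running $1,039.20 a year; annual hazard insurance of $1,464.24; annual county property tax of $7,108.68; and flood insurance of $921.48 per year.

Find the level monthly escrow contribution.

$877.80

Ground rent = $1,039.20 per year
Hazard insurance = $1,464.24 per year
County property tax = $7,108.68 per year
Flood insurance = $921.48 per year
Total per year = $10,533.60
Monthly = $10,533.60 / 12 = $877.80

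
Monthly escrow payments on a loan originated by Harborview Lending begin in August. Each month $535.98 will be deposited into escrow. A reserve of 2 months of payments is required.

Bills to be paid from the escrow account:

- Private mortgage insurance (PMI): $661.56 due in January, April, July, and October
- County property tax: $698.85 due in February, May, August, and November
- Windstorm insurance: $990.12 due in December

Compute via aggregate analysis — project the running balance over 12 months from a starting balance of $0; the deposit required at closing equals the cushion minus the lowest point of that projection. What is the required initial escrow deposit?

$1,729.89

Cushion = 2 × $535.98 = $1,071.96
Trial balance (start $0, +$535.98 each month, − disbursements):
  Aug: +$535.98 − $698.85 → -$162.87
  Sep: +$535.98 → $373.11
  Oct: +$535.98 − $661.56 → $247.53
  Nov: +$535.98 − $698.85 → $84.66
  Dec: +$535.98 − $990.12 → -$369.48
  Jan: +$535.98 − $661.56 → -$495.06
  Feb: +$535.98 − $698.85 → -$657.93
  Mar: +$535.98 → -$121.95
  Apr: +$535.98 − $661.56 → -$247.53
  May: +$535.98 − $698.85 → -$410.40
  Jun: +$535.98 → $125.58
  Jul: +$535.98 − $661.56 → $0.00
Lowest trial balance = -$657.93 (Feb)
Initial deposit = cushion − low point = $1,071.96 − (-$657.93) = $1,729.89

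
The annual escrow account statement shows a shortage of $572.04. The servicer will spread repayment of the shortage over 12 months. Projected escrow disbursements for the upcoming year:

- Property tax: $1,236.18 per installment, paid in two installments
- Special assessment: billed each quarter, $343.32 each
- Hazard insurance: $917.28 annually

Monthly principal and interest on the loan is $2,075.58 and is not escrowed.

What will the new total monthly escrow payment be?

Property tax: $1,236.18 × 2 = $2,472.36/yr
Special assessment: $343.32 × 4 = $1,373.28/yr
Hazard insurance: $917.28/yr
Annual escrow total = $4,762.92
Monthly escrow = $4,762.92 ÷ 12 = $396.91
Shortage spread = $572.04 ÷ 12 = $47.67/mo
Adjusted monthly = $396.91 + $47.67 = $444.58

$444.58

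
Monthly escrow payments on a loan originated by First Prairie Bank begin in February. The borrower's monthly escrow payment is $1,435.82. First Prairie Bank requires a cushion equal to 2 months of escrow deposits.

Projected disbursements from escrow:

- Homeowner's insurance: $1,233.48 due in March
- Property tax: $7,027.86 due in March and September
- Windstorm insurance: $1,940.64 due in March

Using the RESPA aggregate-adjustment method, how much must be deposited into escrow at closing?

$10,201.98

Cushion = 2 × $1,435.82 = $2,871.64
Trial balance (start $0, +$1,435.82 each month, − disbursements):
  Feb: +$1,435.82 → $1,435.82
  Mar: +$1,435.82 − $10,201.98 → -$7,330.34
  Apr: +$1,435.82 → -$5,894.52
  May: +$1,435.82 → -$4,458.70
  Jun: +$1,435.82 → -$3,022.88
  Jul: +$1,435.82 → -$1,587.06
  Aug: +$1,435.82 → -$151.24
  Sep: +$1,435.82 − $7,027.86 → -$5,743.28
  Oct: +$1,435.82 → -$4,307.46
  Nov: +$1,435.82 → -$2,871.64
  Dec: +$1,435.82 → -$1,435.82
  Jan: +$1,435.82 → $0.00
Lowest trial balance = -$7,330.34 (Mar)
Initial deposit = cushion − low point = $2,871.64 − (-$7,330.34) = $10,201.98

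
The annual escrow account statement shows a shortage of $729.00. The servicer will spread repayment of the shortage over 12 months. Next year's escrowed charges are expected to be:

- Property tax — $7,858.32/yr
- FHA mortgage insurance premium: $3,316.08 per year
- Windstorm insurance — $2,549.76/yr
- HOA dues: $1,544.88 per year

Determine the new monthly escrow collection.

$1,333.17

Property tax — $7,858.32 per year
FHA mortgage insurance premium — $3,316.08 per year
Windstorm insurance — $2,549.76 per year
HOA dues — $1,544.88 per year
Combined annual = $7,858.32 + $3,316.08 + $2,549.76 + $1,544.88 = $15,269.04
Monthly = $15,269.04 ÷ 12 = $1,272.42
Monthly shortage recovery: $729.00 / 12 = $60.75
Adjusted monthly = $1,272.42 + $60.75 = $1,333.17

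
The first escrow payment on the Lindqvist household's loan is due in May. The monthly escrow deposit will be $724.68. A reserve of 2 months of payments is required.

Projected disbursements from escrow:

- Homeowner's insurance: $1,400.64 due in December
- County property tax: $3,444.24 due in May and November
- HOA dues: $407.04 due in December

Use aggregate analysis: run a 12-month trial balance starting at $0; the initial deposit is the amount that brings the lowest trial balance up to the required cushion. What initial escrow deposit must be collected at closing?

$4,348.08

Cushion = 2 × $724.68 = $1,449.36
Trial balance (start $0, +$724.68 each month, − disbursements):
  May: +$724.68 − $3,444.24 → -$2,719.56
  Jun: +$724.68 → -$1,994.88
  Jul: +$724.68 → -$1,270.20
  Aug: +$724.68 → -$545.52
  Sep: +$724.68 → $179.16
  Oct: +$724.68 → $903.84
  Nov: +$724.68 − $3,444.24 → -$1,815.72
  Dec: +$724.68 − $1,807.68 → -$2,898.72
  Jan: +$724.68 → -$2,174.04
  Feb: +$724.68 → -$1,449.36
  Mar: +$724.68 → -$724.68
  Apr: +$724.68 → $0.00
Lowest trial balance = -$2,898.72 (Dec)
Initial deposit = cushion − low point = $1,449.36 − (-$2,898.72) = $4,348.08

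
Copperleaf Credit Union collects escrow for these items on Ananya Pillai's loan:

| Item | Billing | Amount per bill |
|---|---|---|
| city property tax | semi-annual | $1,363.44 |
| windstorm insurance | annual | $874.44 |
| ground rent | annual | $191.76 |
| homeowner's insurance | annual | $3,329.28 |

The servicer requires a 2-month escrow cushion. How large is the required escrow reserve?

City property tax: $1,363.44 × 2 = $2,726.88 per year
Windstorm insurance: $874.44 per year
Ground rent: $191.76 per year
Homeowner's insurance: $3,329.28 per year
Combined annual = $7,122.36
Monthly escrow = $7,122.36 / 12 = $593.53
Required cushion = 2 × $593.53 = $1,187.06

$1,187.06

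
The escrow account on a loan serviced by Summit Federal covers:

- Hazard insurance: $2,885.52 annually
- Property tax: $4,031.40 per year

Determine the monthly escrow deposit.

Hazard insurance — $2,885.52 per year
Property tax — $4,031.40 per year
Yearly total = $2,885.52 + $4,031.40 = $6,916.92
Monthly escrow = $6,916.92 ÷ 12 = $576.41

$576.41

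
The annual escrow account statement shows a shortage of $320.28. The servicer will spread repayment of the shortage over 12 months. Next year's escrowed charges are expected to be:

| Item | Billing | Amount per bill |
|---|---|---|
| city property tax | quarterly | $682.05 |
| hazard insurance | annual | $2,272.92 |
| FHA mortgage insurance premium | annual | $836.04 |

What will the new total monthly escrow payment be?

City property tax: $682.05 × 4 = $2,728.20/yr
Hazard insurance: $2,272.92/yr
FHA mortgage insurance premium: $836.04/yr
Total per year = $2,728.20 + $2,272.92 + $836.04 = $5,837.16
Per month = $5,837.16 / 12 = $486.43
Shortage per month = $320.28 / 12 = $26.69
New monthly escrow = $486.43 + $26.69 = $513.12

$513.12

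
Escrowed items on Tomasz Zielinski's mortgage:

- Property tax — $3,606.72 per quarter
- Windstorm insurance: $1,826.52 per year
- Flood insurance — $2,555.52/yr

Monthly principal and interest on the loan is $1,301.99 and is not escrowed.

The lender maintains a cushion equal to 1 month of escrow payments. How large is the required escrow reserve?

$1,567.41

Property tax — $3,606.72 × 4 = $14,426.88/yr
Windstorm insurance — $1,826.52/yr
Flood insurance — $2,555.52/yr
Annual escrow total = $18,808.92
Monthly = $18,808.92 ÷ 12 = $1,567.41
Reserve = 1 × $1,567.41 = $1,567.41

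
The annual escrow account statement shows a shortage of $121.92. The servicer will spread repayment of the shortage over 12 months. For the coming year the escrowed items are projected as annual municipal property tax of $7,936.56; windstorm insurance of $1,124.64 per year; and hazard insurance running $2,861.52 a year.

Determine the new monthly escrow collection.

Municipal property tax: $7,936.56
Windstorm insurance: $1,124.64
Hazard insurance: $2,861.52
Annual escrow total = $7,936.56 + $1,124.64 + $2,861.52 = $11,922.72
Base monthly escrow = $11,922.72 / 12 = $993.56
Shortage spread = $121.92 / 12 = $10.16/mo
Adjusted monthly = $993.56 + $10.16 = $1,003.72

$1,003.72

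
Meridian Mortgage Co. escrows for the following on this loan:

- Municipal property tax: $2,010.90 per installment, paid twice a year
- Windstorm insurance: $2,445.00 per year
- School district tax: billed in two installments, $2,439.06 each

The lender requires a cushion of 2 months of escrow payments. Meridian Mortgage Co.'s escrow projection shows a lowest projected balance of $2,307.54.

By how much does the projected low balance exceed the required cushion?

Municipal property tax: $2,010.90 × 2 = $4,021.80 annually
Windstorm insurance: $2,445.00 annually
School district tax: $2,439.06 × 2 = $4,878.12 annually
Combined annual = $4,021.80 + $2,445.00 + $4,878.12 = $11,344.92
Per month = $11,344.92 ÷ 12 = $945.41
Cushion = 2 × $945.41 = $1,890.82
Surplus = $2,307.54 − $1,890.82 = $416.72

$416.72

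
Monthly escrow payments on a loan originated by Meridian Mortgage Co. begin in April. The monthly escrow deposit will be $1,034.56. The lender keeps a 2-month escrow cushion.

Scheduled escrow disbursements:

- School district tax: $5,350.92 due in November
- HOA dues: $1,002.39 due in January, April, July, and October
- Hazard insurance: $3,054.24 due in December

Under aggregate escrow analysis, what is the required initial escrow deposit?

$4,170.41

Cushion = 2 × $1,034.56 = $2,069.12
Trial balance (start $0, +$1,034.56 each month, − disbursements):
  Apr: +$1,034.56 − $1,002.39 → $32.17
  May: +$1,034.56 → $1,066.73
  Jun: +$1,034.56 → $2,101.29
  Jul: +$1,034.56 − $1,002.39 → $2,133.46
  Aug: +$1,034.56 → $3,168.02
  Sep: +$1,034.56 → $4,202.58
  Oct: +$1,034.56 − $1,002.39 → $4,234.75
  Nov: +$1,034.56 − $5,350.92 → -$81.61
  Dec: +$1,034.56 − $3,054.24 → -$2,101.29
  Jan: +$1,034.56 − $1,002.39 → -$2,069.12
  Feb: +$1,034.56 → -$1,034.56
  Mar: +$1,034.56 → $0.00
Lowest trial balance = -$2,101.29 (Dec)
Initial deposit = cushion − low point = $2,069.12 − (-$2,101.29) = $4,170.41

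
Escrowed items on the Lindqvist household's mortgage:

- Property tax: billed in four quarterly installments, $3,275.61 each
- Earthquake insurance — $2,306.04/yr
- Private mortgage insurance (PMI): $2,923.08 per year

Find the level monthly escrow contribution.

Property tax: $3,275.61 × 4 = $13,102.44 annually
Earthquake insurance: $2,306.04 annually
Private mortgage insurance (PMI): $2,923.08 annually
Annual escrow total = $18,331.56
Per month = $18,331.56 / 12 = $1,527.63

$1,527.63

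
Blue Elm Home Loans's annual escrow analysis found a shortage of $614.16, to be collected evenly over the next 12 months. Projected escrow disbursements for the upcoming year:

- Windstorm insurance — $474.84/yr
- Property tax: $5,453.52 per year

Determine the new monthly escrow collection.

$545.21

Windstorm insurance — $474.84 annually
Property tax — $5,453.52 annually
Combined annual = $474.84 + $5,453.52 = $5,928.36
Monthly = $5,928.36 ÷ 12 = $494.03
Shortage spread = $614.16 / 12 = $51.18/mo
New monthly escrow = $494.03 + $51.18 = $545.21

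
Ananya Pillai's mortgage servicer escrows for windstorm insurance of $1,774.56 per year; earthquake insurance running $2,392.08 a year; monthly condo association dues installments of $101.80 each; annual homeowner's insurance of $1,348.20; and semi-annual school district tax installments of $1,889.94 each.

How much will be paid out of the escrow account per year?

Windstorm insurance: $1,774.56/yr
Earthquake insurance: $2,392.08/yr
Condo association dues: $101.80 × 12 = $1,221.60/yr
Homeowner's insurance: $1,348.20/yr
School district tax: $1,889.94 × 2 = $3,779.88/yr
Combined annual = $1,774.56 + $2,392.08 + $1,221.60 + $1,348.20 + $3,779.88 = $10,516.32

$10,516.32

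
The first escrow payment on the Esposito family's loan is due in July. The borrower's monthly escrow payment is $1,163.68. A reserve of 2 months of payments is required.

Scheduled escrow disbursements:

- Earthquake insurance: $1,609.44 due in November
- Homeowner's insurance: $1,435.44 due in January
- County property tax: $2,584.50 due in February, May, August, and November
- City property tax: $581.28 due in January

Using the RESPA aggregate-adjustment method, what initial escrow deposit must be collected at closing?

Cushion = 2 × $1,163.68 = $2,327.36
Trial balance (start $0, +$1,163.68 each month, − disbursements):
  Jul: +$1,163.68 → $1,163.68
  Aug: +$1,163.68 − $2,584.50 → -$257.14
  Sep: +$1,163.68 → $906.54
  Oct: +$1,163.68 → $2,070.22
  Nov: +$1,163.68 − $4,193.94 → -$960.04
  Dec: +$1,163.68 → $203.64
  Jan: +$1,163.68 − $2,016.72 → -$649.40
  Feb: +$1,163.68 − $2,584.50 → -$2,070.22
  Mar: +$1,163.68 → -$906.54
  Apr: +$1,163.68 → $257.14
  May: +$1,163.68 − $2,584.50 → -$1,163.68
  Jun: +$1,163.68 → $0.00
Lowest trial balance = -$2,070.22 (Feb)
Initial deposit = cushion − low point = $2,327.36 − (-$2,070.22) = $4,397.58

$4,397.58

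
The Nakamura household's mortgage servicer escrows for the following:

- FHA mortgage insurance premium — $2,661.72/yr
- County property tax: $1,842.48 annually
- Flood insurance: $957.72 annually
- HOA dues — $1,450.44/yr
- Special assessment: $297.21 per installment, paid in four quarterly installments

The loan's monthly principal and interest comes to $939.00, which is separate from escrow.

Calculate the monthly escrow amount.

$675.10

FHA mortgage insurance premium — $2,661.72/yr
County property tax — $1,842.48/yr
Flood insurance — $957.72/yr
HOA dues — $1,450.44/yr
Special assessment — $297.21 × 4 = $1,188.84/yr
Total per year = $2,661.72 + $1,842.48 + $957.72 + $1,450.44 + $1,188.84 = $8,101.20
Monthly escrow = $8,101.20 / 12 = $675.10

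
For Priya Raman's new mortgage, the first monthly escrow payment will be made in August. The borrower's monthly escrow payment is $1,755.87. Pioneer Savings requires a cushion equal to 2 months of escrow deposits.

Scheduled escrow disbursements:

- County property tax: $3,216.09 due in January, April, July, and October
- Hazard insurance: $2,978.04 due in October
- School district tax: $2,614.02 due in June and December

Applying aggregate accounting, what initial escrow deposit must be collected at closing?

$5,000.76

Cushion = 2 × $1,755.87 = $3,511.74
Trial balance (start $0, +$1,755.87 each month, − disbursements):
  Aug: +$1,755.87 → $1,755.87
  Sep: +$1,755.87 → $3,511.74
  Oct: +$1,755.87 − $6,194.13 → -$926.52
  Nov: +$1,755.87 → $829.35
  Dec: +$1,755.87 − $2,614.02 → -$28.80
  Jan: +$1,755.87 − $3,216.09 → -$1,489.02
  Feb: +$1,755.87 → $266.85
  Mar: +$1,755.87 → $2,022.72
  Apr: +$1,755.87 − $3,216.09 → $562.50
  May: +$1,755.87 → $2,318.37
  Jun: +$1,755.87 − $2,614.02 → $1,460.22
  Jul: +$1,755.87 − $3,216.09 → $0.00
Lowest trial balance = -$1,489.02 (Jan)
Initial deposit = cushion − low point = $3,511.74 − (-$1,489.02) = $5,000.76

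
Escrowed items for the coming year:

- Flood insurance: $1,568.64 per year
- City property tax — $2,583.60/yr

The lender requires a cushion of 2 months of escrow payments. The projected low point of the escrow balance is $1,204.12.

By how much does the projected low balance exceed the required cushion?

$512.08

Flood insurance — $1,568.64
City property tax — $2,583.60
Combined annual = $1,568.64 + $2,583.60 = $4,152.24
Monthly = $4,152.24 / 12 = $346.02
Cushion = 2 × $346.02 = $692.04
Surplus = $1,204.12 − $692.04 = $512.08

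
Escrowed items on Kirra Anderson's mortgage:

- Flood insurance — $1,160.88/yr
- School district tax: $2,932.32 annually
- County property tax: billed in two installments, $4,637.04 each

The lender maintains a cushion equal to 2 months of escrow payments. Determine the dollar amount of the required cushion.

Flood insurance: $1,160.88 per year
School district tax: $2,932.32 per year
County property tax: $4,637.04 × 2 = $9,274.08 per year
Total per year = $1,160.88 + $2,932.32 + $9,274.08 = $13,367.28
Base monthly escrow = $13,367.28 ÷ 12 = $1,113.94
Reserve = 2 × $1,113.94 = $2,227.88

$2,227.88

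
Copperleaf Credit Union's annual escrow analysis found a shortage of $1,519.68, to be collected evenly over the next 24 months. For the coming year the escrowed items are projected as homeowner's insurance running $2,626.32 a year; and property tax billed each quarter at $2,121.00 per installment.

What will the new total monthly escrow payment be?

$989.18

Homeowner's insurance: $2,626.32
Property tax: $2,121.00 × 4 = $8,484.00
Combined annual = $11,110.32
Monthly = $11,110.32 / 12 = $925.86
Shortage per month = $1,519.68 ÷ 24 = $63.32
New monthly escrow = $925.86 + $63.32 = $989.18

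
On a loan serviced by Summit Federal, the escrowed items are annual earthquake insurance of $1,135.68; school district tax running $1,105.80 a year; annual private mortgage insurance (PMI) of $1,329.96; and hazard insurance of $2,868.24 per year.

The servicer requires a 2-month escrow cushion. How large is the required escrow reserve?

$1,073.28

Earthquake insurance: $1,135.68/yr
School district tax: $1,105.80/yr
Private mortgage insurance (PMI): $1,329.96/yr
Hazard insurance: $2,868.24/yr
Combined annual = $6,439.68
Monthly = $6,439.68 / 12 = $536.64
Cushion = 2 × $536.64 = $1,073.28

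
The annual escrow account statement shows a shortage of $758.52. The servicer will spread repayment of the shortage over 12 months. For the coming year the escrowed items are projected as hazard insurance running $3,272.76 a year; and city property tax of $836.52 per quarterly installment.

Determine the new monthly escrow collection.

$614.78

Hazard insurance: $3,272.76 per year
City property tax: $836.52 × 4 = $3,346.08 per year
Yearly total = $3,272.76 + $3,346.08 = $6,618.84
Monthly = $6,618.84 / 12 = $551.57
Shortage per month = $758.52 ÷ 12 = $63.21
Adjusted monthly = $551.57 + $63.21 = $614.78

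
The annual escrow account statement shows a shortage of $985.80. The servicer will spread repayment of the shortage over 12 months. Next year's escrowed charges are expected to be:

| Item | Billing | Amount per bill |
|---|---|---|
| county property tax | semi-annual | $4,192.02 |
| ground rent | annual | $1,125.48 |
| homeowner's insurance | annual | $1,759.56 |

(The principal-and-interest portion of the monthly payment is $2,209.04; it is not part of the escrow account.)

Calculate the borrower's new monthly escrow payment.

$1,021.24

County property tax = $4,192.02 × 2 = $8,384.04/yr
Ground rent = $1,125.48/yr
Homeowner's insurance = $1,759.56/yr
Total annual escrow = $11,269.08
Monthly escrow = $11,269.08 ÷ 12 = $939.09
Shortage per month = $985.80 / 12 = $82.15
New monthly escrow = $939.09 + $82.15 = $1,021.24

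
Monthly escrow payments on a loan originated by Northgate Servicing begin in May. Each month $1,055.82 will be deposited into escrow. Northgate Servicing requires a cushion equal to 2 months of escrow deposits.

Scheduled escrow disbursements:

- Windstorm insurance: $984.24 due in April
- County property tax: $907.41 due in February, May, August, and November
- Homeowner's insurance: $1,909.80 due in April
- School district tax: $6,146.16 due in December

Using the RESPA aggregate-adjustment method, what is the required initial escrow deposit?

Cushion = 2 × $1,055.82 = $2,111.64
Trial balance (start $0, +$1,055.82 each month, − disbursements):
  May: +$1,055.82 − $907.41 → $148.41
  Jun: +$1,055.82 → $1,204.23
  Jul: +$1,055.82 → $2,260.05
  Aug: +$1,055.82 − $907.41 → $2,408.46
  Sep: +$1,055.82 → $3,464.28
  Oct: +$1,055.82 → $4,520.10
  Nov: +$1,055.82 − $907.41 → $4,668.51
  Dec: +$1,055.82 − $6,146.16 → -$421.83
  Jan: +$1,055.82 → $633.99
  Feb: +$1,055.82 − $907.41 → $782.40
  Mar: +$1,055.82 → $1,838.22
  Apr: +$1,055.82 − $2,894.04 → $0.00
Lowest trial balance = -$421.83 (Dec)
Initial deposit = cushion − low point = $2,111.64 − (-$421.83) = $2,533.47

$2,533.47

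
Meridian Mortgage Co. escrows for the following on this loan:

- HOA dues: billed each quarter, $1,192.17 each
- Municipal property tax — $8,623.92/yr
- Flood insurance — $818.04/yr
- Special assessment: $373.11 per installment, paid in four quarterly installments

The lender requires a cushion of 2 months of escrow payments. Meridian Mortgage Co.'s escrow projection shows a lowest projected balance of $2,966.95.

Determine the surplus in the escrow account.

HOA dues = $1,192.17 × 4 = $4,768.68/yr
Municipal property tax = $8,623.92/yr
Flood insurance = $818.04/yr
Special assessment = $373.11 × 4 = $1,492.44/yr
Combined annual = $4,768.68 + $8,623.92 + $818.04 + $1,492.44 = $15,703.08
Monthly escrow = $15,703.08 / 12 = $1,308.59
Required cushion = 2 × $1,308.59 = $2,617.18
Surplus = $2,966.95 − $2,617.18 = $349.77

$349.77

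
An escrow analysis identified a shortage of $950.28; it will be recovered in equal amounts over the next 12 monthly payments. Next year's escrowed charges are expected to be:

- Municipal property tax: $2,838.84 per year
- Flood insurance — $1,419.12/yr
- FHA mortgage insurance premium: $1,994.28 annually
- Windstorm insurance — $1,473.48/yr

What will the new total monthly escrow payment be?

$723.00

Municipal property tax: $2,838.84/yr
Flood insurance: $1,419.12/yr
FHA mortgage insurance premium: $1,994.28/yr
Windstorm insurance: $1,473.48/yr
Total annual escrow = $2,838.84 + $1,419.12 + $1,994.28 + $1,473.48 = $7,725.72
Monthly = $7,725.72 ÷ 12 = $643.81
Shortage spread = $950.28 / 12 = $79.19/mo
New monthly escrow = $643.81 + $79.19 = $723.00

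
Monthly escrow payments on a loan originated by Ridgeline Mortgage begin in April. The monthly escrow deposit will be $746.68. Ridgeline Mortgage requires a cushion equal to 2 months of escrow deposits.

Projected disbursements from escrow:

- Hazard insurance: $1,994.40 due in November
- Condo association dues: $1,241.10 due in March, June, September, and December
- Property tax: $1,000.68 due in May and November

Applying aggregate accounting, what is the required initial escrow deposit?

$2,492.30

Cushion = 2 × $746.68 = $1,493.36
Trial balance (start $0, +$746.68 each month, − disbursements):
  Apr: +$746.68 → $746.68
  May: +$746.68 − $1,000.68 → $492.68
  Jun: +$746.68 − $1,241.10 → -$1.74
  Jul: +$746.68 → $744.94
  Aug: +$746.68 → $1,491.62
  Sep: +$746.68 − $1,241.10 → $997.20
  Oct: +$746.68 → $1,743.88
  Nov: +$746.68 − $2,995.08 → -$504.52
  Dec: +$746.68 − $1,241.10 → -$998.94
  Jan: +$746.68 → -$252.26
  Feb: +$746.68 → $494.42
  Mar: +$746.68 − $1,241.10 → $0.00
Lowest trial balance = -$998.94 (Dec)
Initial deposit = cushion − low point = $1,493.36 − (-$998.94) = $2,492.30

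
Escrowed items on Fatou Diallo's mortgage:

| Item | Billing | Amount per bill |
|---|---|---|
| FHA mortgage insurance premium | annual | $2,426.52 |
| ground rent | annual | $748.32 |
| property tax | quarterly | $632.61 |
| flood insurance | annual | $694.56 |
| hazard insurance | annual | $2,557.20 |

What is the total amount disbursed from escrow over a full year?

FHA mortgage insurance premium = $2,426.52 annually
Ground rent = $748.32 annually
Property tax = $632.61 × 4 = $2,530.44 annually
Flood insurance = $694.56 annually
Hazard insurance = $2,557.20 annually
Total per year = $8,957.04

$8,957.04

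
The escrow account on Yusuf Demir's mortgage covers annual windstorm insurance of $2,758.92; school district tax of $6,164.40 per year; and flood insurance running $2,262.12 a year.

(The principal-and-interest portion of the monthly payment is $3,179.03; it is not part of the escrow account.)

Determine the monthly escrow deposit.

$932.12

Windstorm insurance: $2,758.92 per year
School district tax: $6,164.40 per year
Flood insurance: $2,262.12 per year
Total annual escrow = $2,758.92 + $6,164.40 + $2,262.12 = $11,185.44
Base monthly escrow = $11,185.44 / 12 = $932.12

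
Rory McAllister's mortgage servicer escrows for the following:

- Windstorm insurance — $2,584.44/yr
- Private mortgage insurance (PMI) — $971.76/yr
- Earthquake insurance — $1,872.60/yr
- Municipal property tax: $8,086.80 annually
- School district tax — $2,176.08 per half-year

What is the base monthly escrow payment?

$1,488.98

Windstorm insurance = $2,584.44
Private mortgage insurance (PMI) = $971.76
Earthquake insurance = $1,872.60
Municipal property tax = $8,086.80
School district tax = $2,176.08 × 2 = $4,352.16
Annual escrow total = $17,867.76
Monthly = $17,867.76 ÷ 12 = $1,488.98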